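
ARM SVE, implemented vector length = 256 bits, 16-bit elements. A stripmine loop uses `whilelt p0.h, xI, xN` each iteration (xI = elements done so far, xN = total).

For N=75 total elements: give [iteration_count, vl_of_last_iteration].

256-bit reg / 16-bit elem → 16 lanes
iterations = ceil(75/16) = 5; final-pass vl = 11

[iterations, last_vl] = [5, 11]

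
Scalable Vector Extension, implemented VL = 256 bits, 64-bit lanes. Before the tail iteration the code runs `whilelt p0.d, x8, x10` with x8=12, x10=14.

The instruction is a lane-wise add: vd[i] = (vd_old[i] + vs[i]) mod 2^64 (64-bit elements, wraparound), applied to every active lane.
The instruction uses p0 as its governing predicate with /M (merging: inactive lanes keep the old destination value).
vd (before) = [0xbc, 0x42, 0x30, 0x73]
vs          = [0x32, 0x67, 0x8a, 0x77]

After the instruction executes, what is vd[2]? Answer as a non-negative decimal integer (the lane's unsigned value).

vd[2] = 48

256-bit reg / 64-bit elem → 4 lanes
whilelt: lane j active iff 12+j < 14 → j < 2 → 2 active
lane  0: add(0xbc,0x32) ⇒ 0xee
lane  1: add(0x42,0x67) ⇒ 0xa9
lane  2: tail/keep ⇒ 0x30
lane  3: tail/keep ⇒ 0x73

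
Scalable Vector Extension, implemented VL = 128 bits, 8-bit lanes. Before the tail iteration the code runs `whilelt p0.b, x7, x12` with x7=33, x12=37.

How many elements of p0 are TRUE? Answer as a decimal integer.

vl = 4

lane count: 128 div 8 = 16
active while 33+j < 37, i.e. j ∈ [0,4) capped at 16 ⇒ 4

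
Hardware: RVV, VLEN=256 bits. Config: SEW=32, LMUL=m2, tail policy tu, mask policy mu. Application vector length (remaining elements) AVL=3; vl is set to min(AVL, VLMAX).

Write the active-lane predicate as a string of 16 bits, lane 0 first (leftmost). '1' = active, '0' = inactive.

VLMAX = (256 × 2) / 32 = 16 lanes
AVL=3 ≤ VLMAX=16, so vl = 3
bits (lane 0 leftmost): 1110000000000000

predicate = 1110000000000000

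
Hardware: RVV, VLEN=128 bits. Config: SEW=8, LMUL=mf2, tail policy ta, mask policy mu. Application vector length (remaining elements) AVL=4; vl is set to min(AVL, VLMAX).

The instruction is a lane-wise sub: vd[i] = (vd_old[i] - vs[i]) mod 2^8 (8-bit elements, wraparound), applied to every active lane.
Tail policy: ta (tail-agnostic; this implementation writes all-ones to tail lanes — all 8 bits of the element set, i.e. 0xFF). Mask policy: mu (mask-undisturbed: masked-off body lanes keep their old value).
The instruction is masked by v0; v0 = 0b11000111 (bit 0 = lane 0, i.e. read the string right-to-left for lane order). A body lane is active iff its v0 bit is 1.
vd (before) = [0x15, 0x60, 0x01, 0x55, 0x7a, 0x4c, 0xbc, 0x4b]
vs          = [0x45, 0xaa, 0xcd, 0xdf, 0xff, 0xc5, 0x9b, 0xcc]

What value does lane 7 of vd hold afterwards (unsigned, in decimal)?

vd[7] = 255

lanes per group: 128·1/2/8 = 8
vl ← min(4, 8) = 4
lane  0: sub(0x15,0x45) ⇒ 0xd0
lane  1: sub(0x60,0xaa) ⇒ 0xb6
lane  2: sub(0x01,0xcd) ⇒ 0x34
lane  3: mask-off/keep ⇒ 0x55
lane  4: tail/ones ⇒ 0xff
lane  5: tail/ones ⇒ 0xff
lane  6: tail/ones ⇒ 0xff
lane  7: tail/ones ⇒ 0xff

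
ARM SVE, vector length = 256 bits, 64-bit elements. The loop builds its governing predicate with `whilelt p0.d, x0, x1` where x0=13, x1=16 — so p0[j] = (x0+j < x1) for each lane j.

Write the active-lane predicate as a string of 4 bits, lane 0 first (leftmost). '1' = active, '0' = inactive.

predicate = 1110

256-bit reg / 64-bit elem → 4 lanes
whilelt: lane j active iff 13+j < 16 → j < 3 → 3 active
bits (lane 0 leftmost): 1110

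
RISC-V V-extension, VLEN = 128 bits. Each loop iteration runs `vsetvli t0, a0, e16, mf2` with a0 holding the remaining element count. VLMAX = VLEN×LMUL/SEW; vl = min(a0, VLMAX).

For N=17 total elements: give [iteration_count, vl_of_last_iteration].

[iterations, last_vl] = [5, 1]

VLMAX = VLEN×LMUL/SEW = 128×1/2/16 = 4
iterations = ceil(17/4) = 5; final-pass vl = 1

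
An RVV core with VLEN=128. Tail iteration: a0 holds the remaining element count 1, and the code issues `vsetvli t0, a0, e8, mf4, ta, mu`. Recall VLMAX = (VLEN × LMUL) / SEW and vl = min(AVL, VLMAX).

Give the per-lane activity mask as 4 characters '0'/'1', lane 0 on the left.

lanes per group: 128·1/4/8 = 4
vl ← min(1, 4) = 1
bits (lane 0 leftmost): 1000

predicate = 1000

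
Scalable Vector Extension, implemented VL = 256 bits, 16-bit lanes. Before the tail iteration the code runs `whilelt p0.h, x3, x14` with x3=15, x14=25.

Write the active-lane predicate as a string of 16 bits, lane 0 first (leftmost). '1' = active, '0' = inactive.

predicate = 1111111111000000

256-bit reg / 16-bit elem → 16 lanes
whilelt: lane j active iff 15+j < 25 → j < 10 → 10 active
bits (lane 0 leftmost): 1111111111000000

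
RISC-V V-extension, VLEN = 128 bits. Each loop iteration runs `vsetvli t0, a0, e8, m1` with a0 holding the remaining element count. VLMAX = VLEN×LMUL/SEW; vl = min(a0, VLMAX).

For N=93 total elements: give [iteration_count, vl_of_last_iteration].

[iterations, last_vl] = [6, 13]

lanes per group: 128·1/8 = 16
93 elements at 16/iter → 6 passes, remainder 13 on the last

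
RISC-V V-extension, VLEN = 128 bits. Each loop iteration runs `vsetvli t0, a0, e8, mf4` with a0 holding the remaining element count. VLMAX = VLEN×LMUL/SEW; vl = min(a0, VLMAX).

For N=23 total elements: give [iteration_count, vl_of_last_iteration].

[iterations, last_vl] = [6, 3]

lanes per group: 128·1/4/8 = 4
23 elements at 4/iter → 6 passes, remainder 3 on the last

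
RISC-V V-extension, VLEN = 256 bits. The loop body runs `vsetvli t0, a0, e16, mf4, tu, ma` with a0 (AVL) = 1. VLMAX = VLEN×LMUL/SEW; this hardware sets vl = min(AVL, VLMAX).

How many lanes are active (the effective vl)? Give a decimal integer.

vl = 1

VLMAX = (256 × 1/4) / 16 = 4 lanes
vl = min(AVL, VLMAX) = min(1, 4) = 1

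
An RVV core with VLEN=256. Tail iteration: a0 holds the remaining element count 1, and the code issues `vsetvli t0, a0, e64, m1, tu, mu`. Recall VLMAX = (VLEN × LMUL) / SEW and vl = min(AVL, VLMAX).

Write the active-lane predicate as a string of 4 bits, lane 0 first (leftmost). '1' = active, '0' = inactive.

predicate = 1000

lanes per group: 256·1/64 = 4
vl = min(AVL, VLMAX) = min(1, 4) = 1
bits (lane 0 leftmost): 1000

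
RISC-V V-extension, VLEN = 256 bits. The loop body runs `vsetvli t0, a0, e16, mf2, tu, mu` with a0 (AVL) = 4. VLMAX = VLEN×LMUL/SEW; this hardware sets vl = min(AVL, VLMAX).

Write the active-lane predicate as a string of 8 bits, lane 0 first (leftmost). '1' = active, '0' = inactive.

predicate = 11110000

VLMAX = VLEN×LMUL/SEW = 256×1/2/16 = 8
vl ← min(4, 8) = 4
bits (lane 0 leftmost): 11110000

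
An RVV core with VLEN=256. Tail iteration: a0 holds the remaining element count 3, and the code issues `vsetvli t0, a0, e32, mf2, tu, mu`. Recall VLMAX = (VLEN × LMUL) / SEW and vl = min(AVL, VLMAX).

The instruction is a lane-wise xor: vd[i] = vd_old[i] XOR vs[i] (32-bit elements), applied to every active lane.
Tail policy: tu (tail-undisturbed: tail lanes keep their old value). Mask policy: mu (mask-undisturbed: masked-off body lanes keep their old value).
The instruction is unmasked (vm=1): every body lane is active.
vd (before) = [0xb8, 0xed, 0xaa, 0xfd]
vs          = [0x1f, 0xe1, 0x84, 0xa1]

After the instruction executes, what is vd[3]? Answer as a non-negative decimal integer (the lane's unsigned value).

vd[3] = 253

VLMAX = VLEN×LMUL/SEW = 256×1/2/32 = 4
vl ← min(3, 4) = 3
lane  0: xor(0xb8,0x1f) ⇒ 0xa7
lane  1: xor(0xed,0xe1) ⇒ 0x0c
lane  2: xor(0xaa,0x84) ⇒ 0x2e
lane  3: tail/keep ⇒ 0xfd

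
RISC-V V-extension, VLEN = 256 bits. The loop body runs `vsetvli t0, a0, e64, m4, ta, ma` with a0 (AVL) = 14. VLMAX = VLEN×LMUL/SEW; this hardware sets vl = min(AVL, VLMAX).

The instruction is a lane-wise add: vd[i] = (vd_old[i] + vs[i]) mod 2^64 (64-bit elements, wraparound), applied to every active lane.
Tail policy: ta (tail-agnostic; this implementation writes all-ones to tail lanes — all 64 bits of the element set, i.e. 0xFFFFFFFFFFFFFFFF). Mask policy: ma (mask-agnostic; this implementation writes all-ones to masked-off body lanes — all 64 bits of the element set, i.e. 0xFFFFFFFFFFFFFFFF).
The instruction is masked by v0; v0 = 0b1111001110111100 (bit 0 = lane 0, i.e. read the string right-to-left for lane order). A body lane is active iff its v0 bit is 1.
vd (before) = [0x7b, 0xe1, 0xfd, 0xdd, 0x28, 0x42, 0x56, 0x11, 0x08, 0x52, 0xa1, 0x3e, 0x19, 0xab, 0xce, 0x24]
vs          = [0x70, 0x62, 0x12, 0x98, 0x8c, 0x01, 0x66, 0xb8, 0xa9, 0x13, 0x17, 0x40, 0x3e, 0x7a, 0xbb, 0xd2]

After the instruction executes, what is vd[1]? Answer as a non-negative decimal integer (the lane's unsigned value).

VLMAX = VLEN×LMUL/SEW = 256×4/64 = 16
AVL=14 ≤ VLMAX=16, so vl = 14
vd[0] mask-off/ones -> 0xffffffffffffffff
vd[1] mask-off/ones -> 0xffffffffffffffff
vd[2] add(0xfd,0x12) -> 0x10f
vd[3] add(0xdd,0x98) -> 0x175
vd[4] add(0x28,0x8c) -> 0xb4
vd[5] add(0x42,0x01) -> 0x43
vd[6] mask-off/ones -> 0xffffffffffffffff
vd[7] add(0x11,0xb8) -> 0xc9
vd[8] add(0x08,0xa9) -> 0xb1
vd[9] add(0x52,0x13) -> 0x65
vd[10] mask-off/ones -> 0xffffffffffffffff
vd[11] mask-off/ones -> 0xffffffffffffffff
vd[12] add(0x19,0x3e) -> 0x57
vd[13] add(0xab,0x7a) -> 0x125
vd[14] tail/ones -> 0xffffffffffffffff
vd[15] tail/ones -> 0xffffffffffffffff

vd[1] = 18446744073709551615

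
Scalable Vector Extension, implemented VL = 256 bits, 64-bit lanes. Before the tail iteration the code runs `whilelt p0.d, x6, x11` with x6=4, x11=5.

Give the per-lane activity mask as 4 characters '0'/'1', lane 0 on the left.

predicate = 1000

256-bit reg / 64-bit elem → 4 lanes
p0[j] = (4+j < 5); true for j=0..0 → 1 lanes set
bits (lane 0 leftmost): 1000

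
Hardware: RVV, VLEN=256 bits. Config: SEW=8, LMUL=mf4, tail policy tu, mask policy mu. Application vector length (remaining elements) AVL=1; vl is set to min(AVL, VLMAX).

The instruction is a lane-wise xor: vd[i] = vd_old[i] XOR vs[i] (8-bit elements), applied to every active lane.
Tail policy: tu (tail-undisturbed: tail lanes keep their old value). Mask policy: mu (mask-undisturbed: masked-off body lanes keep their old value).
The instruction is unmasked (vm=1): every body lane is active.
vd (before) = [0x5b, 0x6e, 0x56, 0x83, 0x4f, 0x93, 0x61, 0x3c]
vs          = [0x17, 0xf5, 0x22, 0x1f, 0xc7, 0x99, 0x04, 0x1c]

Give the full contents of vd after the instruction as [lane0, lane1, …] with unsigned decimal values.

VLMAX = VLEN×LMUL/SEW = 256×1/4/8 = 8
vl ← min(1, 8) = 1
lane  0: xor(0x5b,0x17) ⇒ 0x4c
lane  1: tail/keep ⇒ 0x6e
lane  2: tail/keep ⇒ 0x56
lane  3: tail/keep ⇒ 0x83
lane  4: tail/keep ⇒ 0x4f
lane  5: tail/keep ⇒ 0x93
lane  6: tail/keep ⇒ 0x61
lane  7: tail/keep ⇒ 0x3c

vd = [76, 110, 86, 131, 79, 147, 97, 60]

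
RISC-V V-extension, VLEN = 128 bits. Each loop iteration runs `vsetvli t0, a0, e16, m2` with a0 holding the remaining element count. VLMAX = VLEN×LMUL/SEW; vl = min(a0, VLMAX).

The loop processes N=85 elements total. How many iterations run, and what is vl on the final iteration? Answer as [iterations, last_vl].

[iterations, last_vl] = [6, 5]

VLMAX = (128 × 2) / 16 = 16 lanes
N=85: ⌈85/16⌉ = 6 iters; last vl = 85 − 5×16 = 5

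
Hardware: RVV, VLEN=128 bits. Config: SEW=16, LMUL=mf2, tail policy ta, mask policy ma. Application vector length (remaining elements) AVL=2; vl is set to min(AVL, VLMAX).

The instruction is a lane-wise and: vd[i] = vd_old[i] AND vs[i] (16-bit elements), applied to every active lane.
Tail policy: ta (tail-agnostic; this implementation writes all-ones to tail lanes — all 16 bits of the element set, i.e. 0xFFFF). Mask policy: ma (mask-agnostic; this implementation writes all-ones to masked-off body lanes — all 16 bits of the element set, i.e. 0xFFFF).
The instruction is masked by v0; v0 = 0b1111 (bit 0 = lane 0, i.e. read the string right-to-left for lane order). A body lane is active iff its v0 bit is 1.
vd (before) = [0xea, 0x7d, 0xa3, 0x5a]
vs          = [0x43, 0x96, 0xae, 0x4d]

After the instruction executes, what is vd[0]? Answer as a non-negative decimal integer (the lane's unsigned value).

vd[0] = 66

lanes per group: 128·1/2/16 = 4
vl ← min(2, 4) = 2
[0] and(0xea,0x43) = 0x42
[1] and(0x7d,0x96) = 0x14
[2] tail/ones = 0xffff
[3] tail/ones = 0xffff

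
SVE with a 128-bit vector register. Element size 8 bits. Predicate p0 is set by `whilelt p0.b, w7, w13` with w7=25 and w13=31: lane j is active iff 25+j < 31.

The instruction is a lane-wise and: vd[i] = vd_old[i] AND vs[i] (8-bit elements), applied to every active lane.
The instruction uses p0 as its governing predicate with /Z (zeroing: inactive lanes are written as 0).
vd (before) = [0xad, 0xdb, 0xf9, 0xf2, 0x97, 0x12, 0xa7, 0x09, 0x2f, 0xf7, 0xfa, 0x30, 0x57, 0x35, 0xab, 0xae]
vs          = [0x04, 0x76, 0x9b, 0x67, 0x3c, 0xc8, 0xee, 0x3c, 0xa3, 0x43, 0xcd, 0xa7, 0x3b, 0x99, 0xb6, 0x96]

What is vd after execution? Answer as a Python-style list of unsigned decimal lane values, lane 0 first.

vd = [4, 82, 153, 98, 20, 0, 0, 0, 0, 0, 0, 0, 0, 0, 0, 0]

lane count: 128 div 8 = 16
p0[j] = (25+j < 31); true for j=0..5 → 6 lanes set
vd[0] and(0xad,0x04) -> 0x04
vd[1] and(0xdb,0x76) -> 0x52
vd[2] and(0xf9,0x9b) -> 0x99
vd[3] and(0xf2,0x67) -> 0x62
vd[4] and(0x97,0x3c) -> 0x14
vd[5] and(0x12,0xc8) -> 0x00
vd[6] tail/zero -> 0x00
vd[7] tail/zero -> 0x00
vd[8] tail/zero -> 0x00
vd[9] tail/zero -> 0x00
vd[10] tail/zero -> 0x00
vd[11] tail/zero -> 0x00
vd[12] tail/zero -> 0x00
vd[13] tail/zero -> 0x00
vd[14] tail/zero -> 0x00
vd[15] tail/zero -> 0x00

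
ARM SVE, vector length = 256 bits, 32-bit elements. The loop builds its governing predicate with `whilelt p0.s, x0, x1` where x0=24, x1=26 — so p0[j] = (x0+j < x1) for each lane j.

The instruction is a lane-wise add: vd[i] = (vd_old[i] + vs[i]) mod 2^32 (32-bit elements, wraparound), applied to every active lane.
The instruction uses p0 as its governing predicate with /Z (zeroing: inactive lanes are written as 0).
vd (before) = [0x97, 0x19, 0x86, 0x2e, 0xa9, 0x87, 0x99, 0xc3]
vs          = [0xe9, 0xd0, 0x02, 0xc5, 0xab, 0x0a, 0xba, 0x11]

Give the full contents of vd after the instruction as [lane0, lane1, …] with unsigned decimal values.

vd = [384, 233, 0, 0, 0, 0, 0, 0]

lane count: 256 div 32 = 8
active while 24+j < 26, i.e. j ∈ [0,2) capped at 8 ⇒ 2
lane  0: add(0x97,0xe9) ⇒ 0x180
lane  1: add(0x19,0xd0) ⇒ 0xe9
lane  2: tail/zero ⇒ 0x00
lane  3: tail/zero ⇒ 0x00
lane  4: tail/zero ⇒ 0x00
lane  5: tail/zero ⇒ 0x00
lane  6: tail/zero ⇒ 0x00
lane  7: tail/zero ⇒ 0x00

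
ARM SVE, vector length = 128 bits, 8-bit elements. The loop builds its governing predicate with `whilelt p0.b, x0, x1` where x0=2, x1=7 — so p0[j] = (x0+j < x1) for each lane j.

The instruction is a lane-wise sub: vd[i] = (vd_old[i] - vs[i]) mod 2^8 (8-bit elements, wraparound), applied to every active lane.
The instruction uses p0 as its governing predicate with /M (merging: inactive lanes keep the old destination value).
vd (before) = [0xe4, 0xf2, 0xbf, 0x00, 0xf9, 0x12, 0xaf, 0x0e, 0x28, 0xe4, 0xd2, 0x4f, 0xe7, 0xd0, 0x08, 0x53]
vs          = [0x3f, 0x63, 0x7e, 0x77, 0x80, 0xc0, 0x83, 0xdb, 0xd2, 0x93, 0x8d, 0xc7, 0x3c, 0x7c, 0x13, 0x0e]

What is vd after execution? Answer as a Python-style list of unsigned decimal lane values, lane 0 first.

vd = [165, 143, 65, 137, 121, 18, 175, 14, 40, 228, 210, 79, 231, 208, 8, 83]

register lanes = 128/8 = 16
active while 2+j < 7, i.e. j ∈ [0,5) capped at 16 ⇒ 5
[0] sub(0xe4,0x3f) = 0xa5
[1] sub(0xf2,0x63) = 0x8f
[2] sub(0xbf,0x7e) = 0x41
[3] sub(0x00,0x77) = 0x89
[4] sub(0xf9,0x80) = 0x79
[5] tail/keep = 0x12
[6] tail/keep = 0xaf
[7] tail/keep = 0x0e
[8] tail/keep = 0x28
[9] tail/keep = 0xe4
[10] tail/keep = 0xd2
[11] tail/keep = 0x4f
[12] tail/keep = 0xe7
[13] tail/keep = 0xd0
[14] tail/keep = 0x08
[15] tail/keep = 0x53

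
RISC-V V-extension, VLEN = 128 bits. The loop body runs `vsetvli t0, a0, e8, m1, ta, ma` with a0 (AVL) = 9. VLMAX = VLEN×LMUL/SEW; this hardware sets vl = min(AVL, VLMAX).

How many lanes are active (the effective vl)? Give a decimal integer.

lanes per group: 128·1/8 = 16
vl ← min(9, 16) = 9

vl = 9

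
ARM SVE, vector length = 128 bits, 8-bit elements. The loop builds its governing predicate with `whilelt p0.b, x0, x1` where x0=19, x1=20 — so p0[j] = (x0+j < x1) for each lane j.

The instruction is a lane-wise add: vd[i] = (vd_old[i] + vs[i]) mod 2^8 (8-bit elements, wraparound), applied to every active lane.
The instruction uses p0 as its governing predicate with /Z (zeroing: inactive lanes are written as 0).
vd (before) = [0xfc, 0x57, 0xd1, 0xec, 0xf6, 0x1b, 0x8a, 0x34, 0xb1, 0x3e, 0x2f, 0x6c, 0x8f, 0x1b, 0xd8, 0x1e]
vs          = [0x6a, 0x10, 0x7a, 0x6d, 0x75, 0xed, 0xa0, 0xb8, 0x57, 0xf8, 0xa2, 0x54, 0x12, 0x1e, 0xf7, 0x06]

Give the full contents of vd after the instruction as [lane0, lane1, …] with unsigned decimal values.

vd = [102, 0, 0, 0, 0, 0, 0, 0, 0, 0, 0, 0, 0, 0, 0, 0]

lane count: 128 div 8 = 16
active while 19+j < 20, i.e. j ∈ [0,1) capped at 16 ⇒ 1
vd[0] add(0xfc,0x6a) -> 0x66
vd[1] tail/zero -> 0x00
vd[2] tail/zero -> 0x00
vd[3] tail/zero -> 0x00
vd[4] tail/zero -> 0x00
vd[5] tail/zero -> 0x00
vd[6] tail/zero -> 0x00
vd[7] tail/zero -> 0x00
vd[8] tail/zero -> 0x00
vd[9] tail/zero -> 0x00
vd[10] tail/zero -> 0x00
vd[11] tail/zero -> 0x00
vd[12] tail/zero -> 0x00
vd[13] tail/zero -> 0x00
vd[14] tail/zero -> 0x00
vd[15] tail/zero -> 0x00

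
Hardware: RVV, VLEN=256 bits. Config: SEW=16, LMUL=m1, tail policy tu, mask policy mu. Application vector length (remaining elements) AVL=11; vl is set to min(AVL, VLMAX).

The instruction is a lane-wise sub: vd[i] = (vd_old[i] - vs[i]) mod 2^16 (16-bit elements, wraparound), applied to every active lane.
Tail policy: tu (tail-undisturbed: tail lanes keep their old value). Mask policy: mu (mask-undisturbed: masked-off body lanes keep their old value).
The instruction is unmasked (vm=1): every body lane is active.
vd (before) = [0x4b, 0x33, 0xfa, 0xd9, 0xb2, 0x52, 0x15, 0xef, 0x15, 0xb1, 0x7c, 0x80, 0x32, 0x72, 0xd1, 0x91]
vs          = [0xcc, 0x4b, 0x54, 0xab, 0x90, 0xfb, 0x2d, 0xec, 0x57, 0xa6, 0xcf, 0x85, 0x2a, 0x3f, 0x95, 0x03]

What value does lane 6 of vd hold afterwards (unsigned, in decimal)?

VLMAX = (256 × 1) / 16 = 16 lanes
AVL=11 ≤ VLMAX=16, so vl = 11
  i=0: sub(0x4b,0xcc) → 65407
  i=1: sub(0x33,0x4b) → 65512
  i=2: sub(0xfa,0x54) → 166
  i=3: sub(0xd9,0xab) → 46
  i=4: sub(0xb2,0x90) → 34
  i=5: sub(0x52,0xfb) → 65367
  i=6: sub(0x15,0x2d) → 65512
  i=7: sub(0xef,0xec) → 3
  i=8: sub(0x15,0x57) → 65470
  i=9: sub(0xb1,0xa6) → 11
  i=10: sub(0x7c,0xcf) → 65453
  i=11: tail/keep → 128
  i=12: tail/keep → 50
  i=13: tail/keep → 114
  i=14: tail/keep → 209
  i=15: tail/keep → 145

vd[6] = 65512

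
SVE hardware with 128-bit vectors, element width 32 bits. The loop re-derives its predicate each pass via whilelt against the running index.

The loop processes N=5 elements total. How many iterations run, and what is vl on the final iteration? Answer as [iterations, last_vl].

register lanes = 128/32 = 4
5 elements at 4/iter → 2 passes, remainder 1 on the last

[iterations, last_vl] = [2, 1]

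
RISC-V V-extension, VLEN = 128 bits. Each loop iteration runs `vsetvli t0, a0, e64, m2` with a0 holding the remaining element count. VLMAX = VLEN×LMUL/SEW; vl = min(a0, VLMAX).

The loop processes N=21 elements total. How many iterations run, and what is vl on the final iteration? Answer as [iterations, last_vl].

[iterations, last_vl] = [6, 1]

VLMAX = (128 × 2) / 64 = 4 lanes
N=21: ⌈21/4⌉ = 6 iters; last vl = 21 − 5×4 = 1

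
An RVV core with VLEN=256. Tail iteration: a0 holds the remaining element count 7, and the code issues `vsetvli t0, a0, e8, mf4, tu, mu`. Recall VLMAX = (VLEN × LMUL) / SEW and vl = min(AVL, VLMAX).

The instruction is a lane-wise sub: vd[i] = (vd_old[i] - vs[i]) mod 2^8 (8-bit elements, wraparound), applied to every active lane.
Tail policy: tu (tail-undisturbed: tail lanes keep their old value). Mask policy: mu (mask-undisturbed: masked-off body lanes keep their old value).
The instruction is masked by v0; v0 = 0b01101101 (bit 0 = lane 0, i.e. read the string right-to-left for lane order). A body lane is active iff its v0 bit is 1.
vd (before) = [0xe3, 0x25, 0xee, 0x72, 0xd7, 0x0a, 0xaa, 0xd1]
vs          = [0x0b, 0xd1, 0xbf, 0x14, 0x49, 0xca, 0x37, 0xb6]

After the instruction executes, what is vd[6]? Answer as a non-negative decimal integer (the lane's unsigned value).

vd[6] = 115

VLMAX = VLEN×LMUL/SEW = 256×1/4/8 = 8
AVL=7 ≤ VLMAX=8, so vl = 7
[0] sub(0xe3,0x0b) = 0xd8
[1] mask-off/keep = 0x25
[2] sub(0xee,0xbf) = 0x2f
[3] sub(0x72,0x14) = 0x5e
[4] mask-off/keep = 0xd7
[5] sub(0x0a,0xca) = 0x40
[6] sub(0xaa,0x37) = 0x73
[7] tail/keep = 0xd1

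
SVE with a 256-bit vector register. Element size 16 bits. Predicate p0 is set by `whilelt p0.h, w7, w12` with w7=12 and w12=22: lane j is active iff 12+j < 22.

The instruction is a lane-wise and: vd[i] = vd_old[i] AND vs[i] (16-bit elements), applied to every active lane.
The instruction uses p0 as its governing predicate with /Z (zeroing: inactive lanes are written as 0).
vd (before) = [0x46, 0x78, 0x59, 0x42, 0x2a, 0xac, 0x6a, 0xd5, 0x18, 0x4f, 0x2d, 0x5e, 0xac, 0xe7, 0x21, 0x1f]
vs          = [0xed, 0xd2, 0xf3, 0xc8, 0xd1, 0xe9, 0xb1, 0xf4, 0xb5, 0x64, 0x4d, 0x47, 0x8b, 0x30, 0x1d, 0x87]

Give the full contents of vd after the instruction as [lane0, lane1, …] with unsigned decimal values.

vd = [68, 80, 81, 64, 0, 168, 32, 212, 16, 68, 0, 0, 0, 0, 0, 0]

256-bit reg / 16-bit elem → 16 lanes
whilelt: lane j active iff 12+j < 22 → j < 10 → 10 active
lane  0: and(0x46,0xed) ⇒ 0x44
lane  1: and(0x78,0xd2) ⇒ 0x50
lane  2: and(0x59,0xf3) ⇒ 0x51
lane  3: and(0x42,0xc8) ⇒ 0x40
lane  4: and(0x2a,0xd1) ⇒ 0x00
lane  5: and(0xac,0xe9) ⇒ 0xa8
lane  6: and(0x6a,0xb1) ⇒ 0x20
lane  7: and(0xd5,0xf4) ⇒ 0xd4
lane  8: and(0x18,0xb5) ⇒ 0x10
lane  9: and(0x4f,0x64) ⇒ 0x44
lane 10: tail/zero ⇒ 0x00
lane 11: tail/zero ⇒ 0x00
lane 12: tail/zero ⇒ 0x00
lane 13: tail/zero ⇒ 0x00
lane 14: tail/zero ⇒ 0x00
lane 15: tail/zero ⇒ 0x00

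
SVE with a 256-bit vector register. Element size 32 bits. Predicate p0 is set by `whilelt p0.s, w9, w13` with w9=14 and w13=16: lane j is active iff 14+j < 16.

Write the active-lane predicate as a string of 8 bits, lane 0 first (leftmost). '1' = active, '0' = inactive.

register lanes = 256/32 = 8
whilelt: lane j active iff 14+j < 16 → j < 2 → 2 active
bits (lane 0 leftmost): 11000000

predicate = 11000000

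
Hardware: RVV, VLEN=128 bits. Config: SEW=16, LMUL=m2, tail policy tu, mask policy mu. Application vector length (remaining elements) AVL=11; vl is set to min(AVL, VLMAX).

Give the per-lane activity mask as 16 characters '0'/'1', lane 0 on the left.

VLMAX = (128 × 2) / 16 = 16 lanes
vl ← min(11, 16) = 11
bits (lane 0 leftmost): 1111111111100000

predicate = 1111111111100000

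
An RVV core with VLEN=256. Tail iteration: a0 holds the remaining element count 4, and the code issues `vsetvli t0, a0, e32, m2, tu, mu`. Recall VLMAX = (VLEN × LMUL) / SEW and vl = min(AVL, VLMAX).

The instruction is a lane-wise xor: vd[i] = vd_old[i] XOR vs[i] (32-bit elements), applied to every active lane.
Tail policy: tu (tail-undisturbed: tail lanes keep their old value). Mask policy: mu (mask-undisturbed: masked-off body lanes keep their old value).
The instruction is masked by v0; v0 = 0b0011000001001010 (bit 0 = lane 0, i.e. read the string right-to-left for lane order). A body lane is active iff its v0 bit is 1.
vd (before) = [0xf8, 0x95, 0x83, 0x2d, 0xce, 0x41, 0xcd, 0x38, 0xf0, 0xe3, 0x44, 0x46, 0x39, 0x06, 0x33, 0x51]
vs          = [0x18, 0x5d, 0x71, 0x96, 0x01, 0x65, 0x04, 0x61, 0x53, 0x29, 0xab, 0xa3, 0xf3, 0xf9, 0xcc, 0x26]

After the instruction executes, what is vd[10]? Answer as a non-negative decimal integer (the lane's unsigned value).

vd[10] = 68

VLMAX = (256 × 2) / 32 = 16 lanes
vl = min(AVL, VLMAX) = min(4, 16) = 4
lane  0: mask-off/keep ⇒ 0xf8
lane  1: xor(0x95,0x5d) ⇒ 0xc8
lane  2: mask-off/keep ⇒ 0x83
lane  3: xor(0x2d,0x96) ⇒ 0xbb
lane  4: tail/keep ⇒ 0xce
lane  5: tail/keep ⇒ 0x41
lane  6: tail/keep ⇒ 0xcd
lane  7: tail/keep ⇒ 0x38
lane  8: tail/keep ⇒ 0xf0
lane  9: tail/keep ⇒ 0xe3
lane 10: tail/keep ⇒ 0x44
lane 11: tail/keep ⇒ 0x46
lane 12: tail/keep ⇒ 0x39
lane 13: tail/keep ⇒ 0x06
lane 14: tail/keep ⇒ 0x33
lane 15: tail/keep ⇒ 0x51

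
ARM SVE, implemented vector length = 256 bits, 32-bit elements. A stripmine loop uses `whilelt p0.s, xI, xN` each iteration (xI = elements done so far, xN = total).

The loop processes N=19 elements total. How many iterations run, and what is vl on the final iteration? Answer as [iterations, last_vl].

[iterations, last_vl] = [3, 3]

lane count: 256 div 32 = 8
N=19: ⌈19/8⌉ = 3 iters; last vl = 19 − 2×8 = 3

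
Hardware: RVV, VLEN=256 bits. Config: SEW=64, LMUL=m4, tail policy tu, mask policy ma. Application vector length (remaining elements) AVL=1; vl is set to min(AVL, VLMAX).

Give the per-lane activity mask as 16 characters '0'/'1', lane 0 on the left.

predicate = 1000000000000000

VLMAX = (256 × 4) / 64 = 16 lanes
vl = min(AVL, VLMAX) = min(1, 16) = 1
bits (lane 0 leftmost): 1000000000000000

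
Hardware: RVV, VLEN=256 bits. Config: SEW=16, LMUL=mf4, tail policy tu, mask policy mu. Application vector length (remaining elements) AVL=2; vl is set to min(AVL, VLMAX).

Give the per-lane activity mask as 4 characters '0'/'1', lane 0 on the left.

predicate = 1100

VLMAX = VLEN×LMUL/SEW = 256×1/4/16 = 4
vl ← min(2, 4) = 2
bits (lane 0 leftmost): 1100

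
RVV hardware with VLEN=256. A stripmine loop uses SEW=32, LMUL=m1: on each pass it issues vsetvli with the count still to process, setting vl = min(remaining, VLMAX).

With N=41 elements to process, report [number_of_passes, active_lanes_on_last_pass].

[iterations, last_vl] = [6, 1]

VLMAX = VLEN×LMUL/SEW = 256×1/32 = 8
41 elements at 8/iter → 6 passes, remainder 1 on the last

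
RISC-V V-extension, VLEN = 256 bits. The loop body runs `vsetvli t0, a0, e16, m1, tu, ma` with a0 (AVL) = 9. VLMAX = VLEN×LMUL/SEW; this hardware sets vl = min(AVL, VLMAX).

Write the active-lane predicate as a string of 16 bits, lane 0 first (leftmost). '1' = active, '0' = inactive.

predicate = 1111111110000000

lanes per group: 256·1/16 = 16
vl ← min(9, 16) = 9
bits (lane 0 leftmost): 1111111110000000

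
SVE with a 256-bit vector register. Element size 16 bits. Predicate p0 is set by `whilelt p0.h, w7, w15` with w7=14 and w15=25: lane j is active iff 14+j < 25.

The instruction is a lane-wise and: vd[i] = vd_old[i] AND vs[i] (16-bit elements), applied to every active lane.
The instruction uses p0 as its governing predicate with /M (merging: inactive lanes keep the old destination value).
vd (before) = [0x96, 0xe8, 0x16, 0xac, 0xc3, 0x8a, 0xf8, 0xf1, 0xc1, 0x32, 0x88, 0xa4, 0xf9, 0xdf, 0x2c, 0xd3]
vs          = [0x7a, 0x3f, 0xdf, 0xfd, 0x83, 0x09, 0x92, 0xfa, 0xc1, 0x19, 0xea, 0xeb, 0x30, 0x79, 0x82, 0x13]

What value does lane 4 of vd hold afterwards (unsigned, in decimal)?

lane count: 256 div 16 = 16
whilelt: lane j active iff 14+j < 25 → j < 11 → 11 active
  i=0: and(0x96,0x7a) → 18
  i=1: and(0xe8,0x3f) → 40
  i=2: and(0x16,0xdf) → 22
  i=3: and(0xac,0xfd) → 172
  i=4: and(0xc3,0x83) → 131
  i=5: and(0x8a,0x09) → 8
  i=6: and(0xf8,0x92) → 144
  i=7: and(0xf1,0xfa) → 240
  i=8: and(0xc1,0xc1) → 193
  i=9: and(0x32,0x19) → 16
  i=10: and(0x88,0xea) → 136
  i=11: tail/keep → 164
  i=12: tail/keep → 249
  i=13: tail/keep → 223
  i=14: tail/keep → 44
  i=15: tail/keep → 211

vd[4] = 131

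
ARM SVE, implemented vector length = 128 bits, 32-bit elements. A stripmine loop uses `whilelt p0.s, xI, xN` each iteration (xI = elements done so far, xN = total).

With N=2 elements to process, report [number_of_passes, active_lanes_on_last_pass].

lane count: 128 div 32 = 4
N=2: ⌈2/4⌉ = 1 iters; last vl = 2 − 0×4 = 2

[iterations, last_vl] = [1, 2]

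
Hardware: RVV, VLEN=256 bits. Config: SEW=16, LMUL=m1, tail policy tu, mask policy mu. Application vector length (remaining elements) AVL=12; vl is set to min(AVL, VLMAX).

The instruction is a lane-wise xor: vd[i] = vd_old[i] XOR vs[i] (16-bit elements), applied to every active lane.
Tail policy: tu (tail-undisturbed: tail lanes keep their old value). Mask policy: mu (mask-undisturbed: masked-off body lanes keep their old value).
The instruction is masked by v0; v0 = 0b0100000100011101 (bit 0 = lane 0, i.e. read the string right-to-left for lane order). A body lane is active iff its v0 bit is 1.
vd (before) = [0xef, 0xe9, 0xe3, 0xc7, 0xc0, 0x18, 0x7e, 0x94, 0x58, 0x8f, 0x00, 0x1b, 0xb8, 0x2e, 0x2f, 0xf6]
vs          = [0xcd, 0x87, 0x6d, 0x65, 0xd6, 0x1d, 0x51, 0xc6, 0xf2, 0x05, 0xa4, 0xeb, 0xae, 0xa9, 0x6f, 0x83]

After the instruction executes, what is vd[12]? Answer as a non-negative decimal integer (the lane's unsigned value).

vd[12] = 184

lanes per group: 256·1/16 = 16
AVL=12 ≤ VLMAX=16, so vl = 12
[0] xor(0xef,0xcd) = 0x22
[1] mask-off/keep = 0xe9
[2] xor(0xe3,0x6d) = 0x8e
[3] xor(0xc7,0x65) = 0xa2
[4] xor(0xc0,0xd6) = 0x16
[5] mask-off/keep = 0x18
[6] mask-off/keep = 0x7e
[7] mask-off/keep = 0x94
[8] xor(0x58,0xf2) = 0xaa
[9] mask-off/keep = 0x8f
[10] mask-off/keep = 0x00
[11] mask-off/keep = 0x1b
[12] tail/keep = 0xb8
[13] tail/keep = 0x2e
[14] tail/keep = 0x2f
[15] tail/keep = 0xf6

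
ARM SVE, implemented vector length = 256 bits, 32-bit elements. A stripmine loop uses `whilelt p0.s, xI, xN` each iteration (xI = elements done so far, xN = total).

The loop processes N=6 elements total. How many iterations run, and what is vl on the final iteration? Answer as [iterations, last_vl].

[iterations, last_vl] = [1, 6]

register lanes = 256/32 = 8
N=6: ⌈6/8⌉ = 1 iters; last vl = 6 − 0×8 = 6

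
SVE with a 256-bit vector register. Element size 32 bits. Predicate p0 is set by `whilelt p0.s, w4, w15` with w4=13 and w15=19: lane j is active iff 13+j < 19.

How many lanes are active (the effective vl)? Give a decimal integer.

vl = 6

lane count: 256 div 32 = 8
active while 13+j < 19, i.e. j ∈ [0,6) capped at 8 ⇒ 6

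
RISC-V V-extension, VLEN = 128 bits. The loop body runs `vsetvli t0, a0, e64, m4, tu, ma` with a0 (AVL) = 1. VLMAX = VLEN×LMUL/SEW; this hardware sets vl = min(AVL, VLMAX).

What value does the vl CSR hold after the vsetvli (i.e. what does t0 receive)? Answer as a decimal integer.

vl = 1

lanes per group: 128·4/64 = 8
vl ← min(1, 8) = 1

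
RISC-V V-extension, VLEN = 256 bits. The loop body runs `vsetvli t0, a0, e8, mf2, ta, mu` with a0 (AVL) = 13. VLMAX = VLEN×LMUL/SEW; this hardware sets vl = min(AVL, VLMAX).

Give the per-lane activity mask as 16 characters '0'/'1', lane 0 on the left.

lanes per group: 256·1/2/8 = 16
AVL=13 ≤ VLMAX=16, so vl = 13
bits (lane 0 leftmost): 1111111111111000

predicate = 1111111111111000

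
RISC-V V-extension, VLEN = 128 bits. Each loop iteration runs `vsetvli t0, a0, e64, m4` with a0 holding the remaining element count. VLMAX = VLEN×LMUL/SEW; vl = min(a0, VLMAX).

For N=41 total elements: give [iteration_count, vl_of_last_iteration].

[iterations, last_vl] = [6, 1]

VLMAX = (128 × 4) / 64 = 8 lanes
iterations = ceil(41/8) = 6; final-pass vl = 1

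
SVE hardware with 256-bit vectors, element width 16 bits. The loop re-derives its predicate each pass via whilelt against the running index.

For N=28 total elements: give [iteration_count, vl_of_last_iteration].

256-bit reg / 16-bit elem → 16 lanes
iterations = ceil(28/16) = 2; final-pass vl = 12

[iterations, last_vl] = [2, 12]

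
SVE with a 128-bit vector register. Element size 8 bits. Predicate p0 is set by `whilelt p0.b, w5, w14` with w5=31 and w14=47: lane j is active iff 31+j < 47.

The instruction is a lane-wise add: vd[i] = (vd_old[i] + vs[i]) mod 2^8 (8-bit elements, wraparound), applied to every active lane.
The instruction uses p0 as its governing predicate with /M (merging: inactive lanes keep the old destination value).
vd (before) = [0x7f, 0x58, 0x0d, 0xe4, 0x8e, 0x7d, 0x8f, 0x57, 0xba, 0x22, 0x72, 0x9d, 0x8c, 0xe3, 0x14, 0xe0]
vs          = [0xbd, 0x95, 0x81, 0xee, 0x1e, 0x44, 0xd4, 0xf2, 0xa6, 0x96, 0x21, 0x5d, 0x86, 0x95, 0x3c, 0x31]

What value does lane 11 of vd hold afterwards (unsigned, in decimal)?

vd[11] = 250

128-bit reg / 8-bit elem → 16 lanes
active while 31+j < 47, i.e. j ∈ [0,16) capped at 16 ⇒ 16
vd[0] add(0x7f,0xbd) -> 0x3c
vd[1] add(0x58,0x95) -> 0xed
vd[2] add(0x0d,0x81) -> 0x8e
vd[3] add(0xe4,0xee) -> 0xd2
vd[4] add(0x8e,0x1e) -> 0xac
vd[5] add(0x7d,0x44) -> 0xc1
vd[6] add(0x8f,0xd4) -> 0x63
vd[7] add(0x57,0xf2) -> 0x49
vd[8] add(0xba,0xa6) -> 0x60
vd[9] add(0x22,0x96) -> 0xb8
vd[10] add(0x72,0x21) -> 0x93
vd[11] add(0x9d,0x5d) -> 0xfa
vd[12] add(0x8c,0x86) -> 0x12
vd[13] add(0xe3,0x95) -> 0x78
vd[14] add(0x14,0x3c) -> 0x50
vd[15] add(0xe0,0x31) -> 0x11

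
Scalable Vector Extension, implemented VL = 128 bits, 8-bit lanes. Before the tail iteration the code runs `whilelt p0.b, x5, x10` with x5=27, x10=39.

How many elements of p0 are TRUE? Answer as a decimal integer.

128-bit reg / 8-bit elem → 16 lanes
active while 27+j < 39, i.e. j ∈ [0,12) capped at 16 ⇒ 12

vl = 12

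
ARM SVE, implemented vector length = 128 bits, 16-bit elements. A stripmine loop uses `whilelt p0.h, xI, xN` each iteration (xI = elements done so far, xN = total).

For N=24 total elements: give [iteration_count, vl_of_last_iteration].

[iterations, last_vl] = [3, 8]

register lanes = 128/16 = 8
iterations = ceil(24/8) = 3; final-pass vl = 8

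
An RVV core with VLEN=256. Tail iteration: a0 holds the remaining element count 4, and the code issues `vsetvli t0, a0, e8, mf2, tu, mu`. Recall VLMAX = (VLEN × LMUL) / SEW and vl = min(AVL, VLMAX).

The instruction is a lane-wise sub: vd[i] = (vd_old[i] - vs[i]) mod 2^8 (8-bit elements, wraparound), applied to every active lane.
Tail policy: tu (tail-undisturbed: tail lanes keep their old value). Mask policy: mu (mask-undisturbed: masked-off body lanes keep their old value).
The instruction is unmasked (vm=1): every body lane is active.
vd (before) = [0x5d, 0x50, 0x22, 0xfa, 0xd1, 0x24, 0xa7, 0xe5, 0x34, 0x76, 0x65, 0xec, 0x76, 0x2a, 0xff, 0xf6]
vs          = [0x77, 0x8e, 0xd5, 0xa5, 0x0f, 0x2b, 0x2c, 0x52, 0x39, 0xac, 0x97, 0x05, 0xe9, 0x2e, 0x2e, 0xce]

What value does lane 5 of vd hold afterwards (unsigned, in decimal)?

VLMAX = VLEN×LMUL/SEW = 256×1/2/8 = 16
AVL=4 ≤ VLMAX=16, so vl = 4
lane  0: sub(0x5d,0x77) ⇒ 0xe6
lane  1: sub(0x50,0x8e) ⇒ 0xc2
lane  2: sub(0x22,0xd5) ⇒ 0x4d
lane  3: sub(0xfa,0xa5) ⇒ 0x55
lane  4: tail/keep ⇒ 0xd1
lane  5: tail/keep ⇒ 0x24
lane  6: tail/keep ⇒ 0xa7
lane  7: tail/keep ⇒ 0xe5
lane  8: tail/keep ⇒ 0x34
lane  9: tail/keep ⇒ 0x76
lane 10: tail/keep ⇒ 0x65
lane 11: tail/keep ⇒ 0xec
lane 12: tail/keep ⇒ 0x76
lane 13: tail/keep ⇒ 0x2a
lane 14: tail/keep ⇒ 0xff
lane 15: tail/keep ⇒ 0xf6

vd[5] = 36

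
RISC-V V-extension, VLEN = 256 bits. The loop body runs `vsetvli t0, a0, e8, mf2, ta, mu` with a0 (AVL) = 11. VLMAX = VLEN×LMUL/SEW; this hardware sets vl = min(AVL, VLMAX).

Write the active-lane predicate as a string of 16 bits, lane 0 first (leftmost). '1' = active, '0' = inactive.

predicate = 1111111111100000

lanes per group: 256·1/2/8 = 16
vl ← min(11, 16) = 11
bits (lane 0 leftmost): 1111111111100000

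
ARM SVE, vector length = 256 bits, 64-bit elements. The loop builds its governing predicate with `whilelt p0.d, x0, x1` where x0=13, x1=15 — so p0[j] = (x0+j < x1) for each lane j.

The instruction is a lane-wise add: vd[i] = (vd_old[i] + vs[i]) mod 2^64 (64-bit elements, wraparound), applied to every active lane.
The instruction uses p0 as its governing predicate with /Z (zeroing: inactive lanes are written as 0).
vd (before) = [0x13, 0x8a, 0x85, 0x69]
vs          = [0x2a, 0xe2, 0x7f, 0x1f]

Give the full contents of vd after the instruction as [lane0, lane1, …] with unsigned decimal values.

register lanes = 256/64 = 4
active while 13+j < 15, i.e. j ∈ [0,2) capped at 4 ⇒ 2
lane  0: add(0x13,0x2a) ⇒ 0x3d
lane  1: add(0x8a,0xe2) ⇒ 0x16c
lane  2: tail/zero ⇒ 0x00
lane  3: tail/zero ⇒ 0x00

vd = [61, 364, 0, 0]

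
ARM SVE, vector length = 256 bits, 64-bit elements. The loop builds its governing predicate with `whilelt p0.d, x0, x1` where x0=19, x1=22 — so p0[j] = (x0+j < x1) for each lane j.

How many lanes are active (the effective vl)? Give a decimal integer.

vl = 3

256-bit reg / 64-bit elem → 4 lanes
active while 19+j < 22, i.e. j ∈ [0,3) capped at 4 ⇒ 3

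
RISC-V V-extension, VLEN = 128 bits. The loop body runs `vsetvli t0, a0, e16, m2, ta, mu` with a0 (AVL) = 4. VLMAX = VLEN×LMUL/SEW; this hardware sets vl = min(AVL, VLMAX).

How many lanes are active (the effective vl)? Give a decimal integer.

vl = 4

VLMAX = VLEN×LMUL/SEW = 128×2/16 = 16
AVL=4 ≤ VLMAX=16, so vl = 4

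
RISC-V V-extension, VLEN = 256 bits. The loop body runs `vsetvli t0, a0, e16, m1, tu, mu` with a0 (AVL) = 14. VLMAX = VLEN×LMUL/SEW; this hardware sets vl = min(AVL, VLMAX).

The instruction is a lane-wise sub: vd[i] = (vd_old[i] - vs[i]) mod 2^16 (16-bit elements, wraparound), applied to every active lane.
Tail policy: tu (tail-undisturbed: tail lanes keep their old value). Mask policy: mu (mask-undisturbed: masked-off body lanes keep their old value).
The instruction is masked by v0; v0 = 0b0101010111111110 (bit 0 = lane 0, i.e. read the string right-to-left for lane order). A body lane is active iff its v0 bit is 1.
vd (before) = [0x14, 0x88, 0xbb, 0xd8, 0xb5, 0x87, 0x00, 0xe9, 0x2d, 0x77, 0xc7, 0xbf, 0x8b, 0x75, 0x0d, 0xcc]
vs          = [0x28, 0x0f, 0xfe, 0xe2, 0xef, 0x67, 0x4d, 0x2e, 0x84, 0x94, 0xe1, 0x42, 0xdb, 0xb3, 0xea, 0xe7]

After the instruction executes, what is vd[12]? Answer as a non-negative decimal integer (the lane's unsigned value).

VLMAX = VLEN×LMUL/SEW = 256×1/16 = 16
vl = min(AVL, VLMAX) = min(14, 16) = 14
lane  0: mask-off/keep ⇒ 0x14
lane  1: sub(0x88,0x0f) ⇒ 0x79
lane  2: sub(0xbb,0xfe) ⇒ 0xffbd
lane  3: sub(0xd8,0xe2) ⇒ 0xfff6
lane  4: sub(0xb5,0xef) ⇒ 0xffc6
lane  5: sub(0x87,0x67) ⇒ 0x20
lane  6: sub(0x00,0x4d) ⇒ 0xffb3
lane  7: sub(0xe9,0x2e) ⇒ 0xbb
lane  8: sub(0x2d,0x84) ⇒ 0xffa9
lane  9: mask-off/keep ⇒ 0x77
lane 10: sub(0xc7,0xe1) ⇒ 0xffe6
lane 11: mask-off/keep ⇒ 0xbf
lane 12: sub(0x8b,0xdb) ⇒ 0xffb0
lane 13: mask-off/keep ⇒ 0x75
lane 14: tail/keep ⇒ 0x0d
lane 15: tail/keep ⇒ 0xcc

vd[12] = 65456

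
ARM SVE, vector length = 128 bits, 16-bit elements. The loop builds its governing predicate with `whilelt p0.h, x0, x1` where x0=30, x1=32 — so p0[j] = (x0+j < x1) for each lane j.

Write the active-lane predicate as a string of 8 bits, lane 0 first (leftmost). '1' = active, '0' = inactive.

lane count: 128 div 16 = 8
p0[j] = (30+j < 32); true for j=0..1 → 2 lanes set
bits (lane 0 leftmost): 11000000

predicate = 11000000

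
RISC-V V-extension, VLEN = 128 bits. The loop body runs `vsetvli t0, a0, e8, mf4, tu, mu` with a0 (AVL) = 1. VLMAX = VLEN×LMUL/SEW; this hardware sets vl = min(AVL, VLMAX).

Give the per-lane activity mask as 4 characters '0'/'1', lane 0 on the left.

predicate = 1000

lanes per group: 128·1/4/8 = 4
vl = min(AVL, VLMAX) = min(1, 4) = 1
bits (lane 0 leftmost): 1000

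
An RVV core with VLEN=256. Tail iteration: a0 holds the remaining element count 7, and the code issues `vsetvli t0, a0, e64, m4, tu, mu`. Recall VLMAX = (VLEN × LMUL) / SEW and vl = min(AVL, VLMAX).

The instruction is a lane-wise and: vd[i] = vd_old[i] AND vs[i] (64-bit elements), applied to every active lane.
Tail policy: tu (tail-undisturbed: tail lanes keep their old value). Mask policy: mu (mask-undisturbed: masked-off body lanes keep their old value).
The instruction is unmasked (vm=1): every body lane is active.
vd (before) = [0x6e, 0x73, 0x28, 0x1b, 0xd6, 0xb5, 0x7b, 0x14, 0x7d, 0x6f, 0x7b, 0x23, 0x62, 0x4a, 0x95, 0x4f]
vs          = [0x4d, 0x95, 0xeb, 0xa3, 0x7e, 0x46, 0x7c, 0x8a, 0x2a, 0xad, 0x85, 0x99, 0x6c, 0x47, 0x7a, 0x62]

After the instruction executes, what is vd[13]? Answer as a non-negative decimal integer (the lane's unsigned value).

vd[13] = 74

VLMAX = VLEN×LMUL/SEW = 256×4/64 = 16
vl = min(AVL, VLMAX) = min(7, 16) = 7
lane  0: and(0x6e,0x4d) ⇒ 0x4c
lane  1: and(0x73,0x95) ⇒ 0x11
lane  2: and(0x28,0xeb) ⇒ 0x28
lane  3: and(0x1b,0xa3) ⇒ 0x03
lane  4: and(0xd6,0x7e) ⇒ 0x56
lane  5: and(0xb5,0x46) ⇒ 0x04
lane  6: and(0x7b,0x7c) ⇒ 0x78
lane  7: tail/keep ⇒ 0x14
lane  8: tail/keep ⇒ 0x7d
lane  9: tail/keep ⇒ 0x6f
lane 10: tail/keep ⇒ 0x7b
lane 11: tail/keep ⇒ 0x23
lane 12: tail/keep ⇒ 0x62
lane 13: tail/keep ⇒ 0x4a
lane 14: tail/keep ⇒ 0x95
lane 15: tail/keep ⇒ 0x4f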